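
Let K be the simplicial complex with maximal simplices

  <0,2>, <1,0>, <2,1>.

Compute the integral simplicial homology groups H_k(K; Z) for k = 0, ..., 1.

H_0 ≅ Z,  H_1 ≅ Z.

Fix the vertex order 0 < 1 < 2 and write every simplex with vertices in increasing order. Then dim K = 1 and the simplices of K are:

  0-simplices (3): [0], [1], [2]
  1-simplices (3): [0,1], [0,2], [1,2]

giving chain groups C_0 ≅ Z^3, C_1 ≅ Z^3.

∂_1: C_1 → C_0 sends each edge [p,q] (with p < q) to q − p. For instance
  ∂[1,2] = [2] − [1].
As a 3×3 matrix over Z this has rank 2, with invariant factors (1,1).

Reading off H_k = ker ∂_k / im ∂_{k+1}:

  H_0: rank C_0 − rank ∂_1 = 3 − 2 = 1, and the invariant factors of ∂_1 are all 1, so H_0 ≅ Z.
  H_1: rank ker ∂_1 − rank ∂_2 = (3 − 2) − 0 = 1, and there is no ∂_2, so H_1 ≅ Z.

(K is a triangulation of the circle S^1.)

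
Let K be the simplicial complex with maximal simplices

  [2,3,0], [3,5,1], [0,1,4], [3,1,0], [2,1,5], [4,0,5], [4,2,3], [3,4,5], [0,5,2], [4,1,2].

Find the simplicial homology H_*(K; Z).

We work with the vertex ordering 0 < 1 < 2 < 3 < 4 < 5. The simplices of K, each written with vertices in increasing order, are:

  0-simplices (6): [0], [1], [2], [3], [4], [5]
  1-simplices (15): [0,1], [0,2], [0,3], [0,4], [0,5], [1,2], [1,3], [1,4], [1,5], [2,3], [2,4], [2,5], [3,4], [3,5], [4,5]
  2-simplices (10): [0,1,3], [0,1,4], [0,2,3], [0,2,5], [0,4,5], [1,2,4], [1,2,5], [1,3,5], [2,3,4], [3,4,5]

so the chain groups are C_0 ≅ Z^6, C_1 ≅ Z^15, C_2 ≅ Z^10.

∂_1: C_1 → C_0 sends each edge [p,q] (with p < q) to q − p. For instance
  ∂[0,2] = [2] − [0].
This gives a 6×15 integer matrix of rank 5; reducing to Smith normal form yields diagonal entries (1,1,1,1,1).

Boundary ∂_2: C_2 → C_1 acts by ∂[p,q,r] = [q,r] − [p,r] + [p,q]. For instance
  ∂[1,3,5] = [3,5] − [1,5] + [1,3],
  ∂[3,4,5] = [4,5] − [3,5] + [3,4].
The 15×10 boundary matrix has rank 10 and Smith normal form diag(1,1,1,1,1,1,1,1,1,2).

Reading off H_k = ker ∂_k / im ∂_{k+1}:

  H_0: rank C_0 − rank ∂_1 = 6 − 5 = 1, and the invariant factors of ∂_1 are all 1, so H_0 = Z.
  H_1: rank ker ∂_1 − rank ∂_2 = (15 − 5) − 10 = 0, and ∂_2 has invariant factor 2 > 1, so H_1 = Z/2Z.
  H_2: rank ker ∂_2 − rank ∂_3 = (10 − 10) − 0 = 0, and there is no ∂_3, so H_2 = 0.

As a check, the Euler characteristic is 6 − 15 + 10 = 1, which agrees with 1 − 0 + 0 = 1.

H_0 = Z,  H_1 = Z/2Z,  H_2 = 0.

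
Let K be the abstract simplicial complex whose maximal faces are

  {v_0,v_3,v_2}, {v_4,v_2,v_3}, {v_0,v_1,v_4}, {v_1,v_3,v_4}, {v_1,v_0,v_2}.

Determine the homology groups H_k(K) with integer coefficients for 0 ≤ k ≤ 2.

H_0 = Z,  H_1 = Z,  H_2 = 0.

Order the vertices as v_0 < v_1 < v_2 < v_3 < v_4. Listing each simplex with vertices in this order, K has dimension 2 with simplices:

  0-simplices (5): [v_0], [v_1], [v_2], [v_3], [v_4]
  1-simplices (10): [v_0,v_1], [v_0,v_2], [v_0,v_3], [v_0,v_4], [v_1,v_2], [v_1,v_3], [v_1,v_4], [v_2,v_3], [v_2,v_4], [v_3,v_4]
  2-simplices (5): [v_0,v_1,v_2], [v_0,v_1,v_4], [v_0,v_2,v_3], [v_1,v_3,v_4], [v_2,v_3,v_4]

so the chain groups are C_0 ≅ Z^5, C_1 ≅ Z^10, C_2 ≅ Z^5.

The boundary map ∂_1: C_1 → C_0 maps an edge to its endpoints' difference, ∂[p,q] = q − p. For instance
  ∂[v_0,v_4] = [v_4] − [v_0].
The 5×10 boundary matrix has rank 4 and Smith normal form diag(1,1,1,1).

The boundary map ∂_2: C_2 → C_1 acts by ∂[p,q,r] = [q,r] − [p,r] + [p,q]. For instance
  ∂[v_2,v_3,v_4] = [v_3,v_4] − [v_2,v_4] + [v_2,v_3],
  ∂[v_0,v_1,v_4] = [v_1,v_4] − [v_0,v_4] + [v_0,v_1].
The resulting 10×5 matrix has rank 5, and its Smith normal form has invariant factors (1,1,1,1,1).

Computing H_k = (kernel of ∂_k) / (image of ∂_{k+1}):

  H_0: rank C_0 − rank ∂_1 = 5 − 4 = 1, and the invariant factors of ∂_1 are all 1, so H_0 = Z.
  H_1: rank ker ∂_1 − rank ∂_2 = (10 − 4) − 5 = 1, and the invariant factors of ∂_2 are all 1, so H_1 = Z.
  H_2: rank ker ∂_2 − rank ∂_3 = (5 − 5) − 0 = 0, and there is no ∂_3, so H_2 = 0.

(K is a triangulation of the Möbius band.)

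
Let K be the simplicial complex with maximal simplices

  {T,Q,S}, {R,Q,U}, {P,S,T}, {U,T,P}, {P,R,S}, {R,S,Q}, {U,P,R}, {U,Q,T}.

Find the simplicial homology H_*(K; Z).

H_0 ≅ Z,  H_1 = 0,  H_2 ≅ Z.

Fix the vertex order P < Q < R < S < T < U and write every simplex with vertices in increasing order. Then dim K = 2 and the simplices of K are:

  0-simplices (6): P, Q, R, S, T, U
  1-simplices (12): PR, PS, PT, PU, QR, QS, QT, QU, RS, RU, ST, TU
  2-simplices (8): PRS, PRU, PST, PTU, QRS, QRU, QST, QTU

so the chain groups are C_0 ≅ Z^6, C_1 ≅ Z^12, C_2 ≅ Z^8.

Boundary ∂_1: C_1 → C_0 is given by ∂[p,q] = [q] − [p]. For instance
  ∂RS = S − R.
This gives a 6×12 integer matrix of rank 5; reducing to Smith normal form yields diagonal entries (1,1,1,1,1).

∂_2: C_2 → C_1 acts by ∂[p,q,r] = [q,r] − [p,r] + [p,q]. For instance
  ∂QRU = RU − QU + QR,
  ∂PTU = TU − PU + PT.
The resulting 12×8 matrix has rank 7, and its Smith normal form has invariant factors (1,1,1,1,1,1,1).

Reading off H_k = ker ∂_k / im ∂_{k+1}:

  H_0: rank C_0 − rank ∂_1 = 6 − 5 = 1, and the invariant factors of ∂_1 are all 1, so H_0 ≅ Z.
  H_1: rank ker ∂_1 − rank ∂_2 = (12 − 5) − 7 = 0, and the invariant factors of ∂_2 are all 1, so H_1 ≅ 0.
  H_2: rank ker ∂_2 − rank ∂_3 = (8 − 7) − 0 = 1, and there is no ∂_3, so H_2 ≅ Z.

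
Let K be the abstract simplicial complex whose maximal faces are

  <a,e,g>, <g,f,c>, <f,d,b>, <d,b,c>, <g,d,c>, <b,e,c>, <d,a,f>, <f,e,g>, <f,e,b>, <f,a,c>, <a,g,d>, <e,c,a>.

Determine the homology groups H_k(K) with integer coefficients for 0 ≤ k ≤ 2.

Order the vertices as a < b < c < d < e < f < g. Listing each simplex with vertices in this order, K has dimension 2 with simplices:

  0-simplices (7): a, b, c, d, e, f, g
  1-simplices (18): ac, ad, ae, af, ag, bc, bd, be, bf, cd, ce, cf, cg, df, dg, ef, eg, fg
  2-simplices (12): ace, acf, adf, adg, aeg, bcd, bce, bdf, bef, cdg, cfg, efg

so the chain groups are C_0 ≅ Z^7, C_1 ≅ Z^18, C_2 ≅ Z^12.

Boundary ∂_1: C_1 → C_0 sends each edge [p,q] (with p < q) to q − p.
This gives a 7×18 integer matrix of rank 6; reducing to Smith normal form yields diagonal entries (1,1,1,1,1,1).

∂_2: C_2 → C_1 acts by ∂[p,q,r] = [q,r] − [p,r] + [p,q]. For instance
  ∂bdf = df − bf + bd,
  ∂ace = ce − ae + ac.
This gives a 18×12 integer matrix of rank 12; reducing to Smith normal form yields diagonal entries (1,1,1,1,1,1,1,1,1,1,1,2).

Reading off H_k = ker ∂_k / im ∂_{k+1}:

  H_0: rank C_0 − rank ∂_1 = 7 − 6 = 1, and the invariant factors of ∂_1 are all 1, so H_0 = Z.
  H_1: rank ker ∂_1 − rank ∂_2 = (18 − 6) − 12 = 0, and ∂_2 has invariant factor 2 > 1, so H_1 = Z/2.
  H_2: rank ker ∂_2 − rank ∂_3 = (12 − 12) − 0 = 0, and there is no ∂_3, so H_2 = 0.

As a check, the Euler characteristic is 7 − 18 + 12 = 1, which agrees with 1 − 0 + 0 = 1.

H_0 ≅ Z,  H_1 ≅ Z/2,  H_2 = 0.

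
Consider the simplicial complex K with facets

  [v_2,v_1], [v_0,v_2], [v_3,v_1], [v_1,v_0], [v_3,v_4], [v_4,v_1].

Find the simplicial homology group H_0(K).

K has 5 vertices, 6 edges.
rank ∂_0 = 0, rank ∂_1 = 4 ⇒ b_0 = 5 − 0 − 4 = 1; all invariant factors of ∂_1 are 1 so no torsion. So H_0 = Z.

H_0 = Z.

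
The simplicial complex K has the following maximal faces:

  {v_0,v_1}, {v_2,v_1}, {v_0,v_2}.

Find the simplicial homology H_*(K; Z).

Take the total order v_0 < v_1 < v_2 on the vertex set. Then K (dimension 1) consists of the simplices:

  0-simplices (3): [v_0], [v_1], [v_2]
  1-simplices (3): [v_0,v_1], [v_0,v_2], [v_1,v_2]

Hence C_0 ≅ Z^3, C_1 ≅ Z^3.

∂_1: C_1 → C_0 maps an edge to its endpoints' difference, ∂[p,q] = q − p.
As a 3×3 matrix over Z this has rank 2, with invariant factors (1,1).

Reading off H_k = ker ∂_k / im ∂_{k+1}:

  H_0: rank C_0 − rank ∂_1 = 3 − 2 = 1, and the invariant factors of ∂_1 are all 1, so H_0 ≅ Z.
  H_1: rank ker ∂_1 − rank ∂_2 = (3 − 2) − 0 = 1, and there is no ∂_2, so H_1 ≅ Z.

H_0 ≅ Z,  H_1 ≅ Z.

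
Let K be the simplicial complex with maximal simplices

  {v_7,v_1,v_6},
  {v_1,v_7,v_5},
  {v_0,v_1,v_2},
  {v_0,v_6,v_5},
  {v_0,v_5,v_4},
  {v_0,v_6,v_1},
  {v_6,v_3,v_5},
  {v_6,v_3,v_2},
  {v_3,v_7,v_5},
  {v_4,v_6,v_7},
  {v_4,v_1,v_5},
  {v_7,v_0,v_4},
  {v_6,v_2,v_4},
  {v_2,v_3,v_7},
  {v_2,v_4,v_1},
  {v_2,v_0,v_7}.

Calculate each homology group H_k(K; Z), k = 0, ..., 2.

H_0 = Z,  H_1 = Z^2,  H_2 = Z.

We work with the vertex ordering v_0 < v_1 < v_2 < v_3 < v_4 < v_5 < v_6 < v_7. The simplices of K, each written with vertices in increasing order, are:

  0-simplices (8): [v_0], [v_1], [v_2], [v_3], [v_4], [v_5], [v_6], [v_7]
  1-simplices (24): (24 of them)
  2-simplices (16): (16 of them)

Hence C_0 ≅ Z^8, C_1 ≅ Z^24, C_2 ≅ Z^16.

∂_1: C_1 → C_0 maps an edge to its endpoints' difference, ∂[p,q] = q − p. For instance
  ∂[v_6,v_7] = [v_7] − [v_6].
As a 8×24 matrix over Z this has rank 7, with invariant factors (1,1,1,1,1,1,1).

Boundary ∂_2: C_2 → C_1 sends each 2-simplex [p,q,r] to [q,r] − [p,r] + [p,q]. For instance
  ∂[v_0,v_1,v_6] = [v_1,v_6] − [v_0,v_6] + [v_0,v_1],
  ∂[v_2,v_4,v_6] = [v_4,v_6] − [v_2,v_6] + [v_2,v_4].
As a 24×16 matrix over Z this has rank 15, with invariant factors (1,1,1,1,1,1,1,1,1,1,1,1,1,1,1).

Now H_k = ker ∂_k / im ∂_{k+1}, so:

  H_0: rank C_0 − rank ∂_1 = 8 − 7 = 1, and the invariant factors of ∂_1 are all 1, so H_0 = Z.
  H_1: rank ker ∂_1 − rank ∂_2 = (24 − 7) − 15 = 2, and the invariant factors of ∂_2 are all 1, so H_1 = Z^2.
  H_2: rank ker ∂_2 − rank ∂_3 = (16 − 15) − 0 = 1, and there is no ∂_3, so H_2 = Z.

As a check, the Euler characteristic is 8 − 24 + 16 = 0, which agrees with 1 − 2 + 1 = 0.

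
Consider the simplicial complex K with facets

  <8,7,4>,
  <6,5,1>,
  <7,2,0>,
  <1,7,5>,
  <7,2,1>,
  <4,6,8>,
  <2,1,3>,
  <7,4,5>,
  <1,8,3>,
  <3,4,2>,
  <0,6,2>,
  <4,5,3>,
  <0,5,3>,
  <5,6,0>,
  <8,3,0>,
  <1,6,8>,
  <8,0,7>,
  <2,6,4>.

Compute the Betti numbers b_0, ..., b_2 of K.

We work with the vertex ordering 0 < 1 < 2 < 3 < 4 < 5 < 6 < 7 < 8. The simplices of K, each written with vertices in increasing order, are:

  0-simplices (9): [0], [1], [2], [3], [4], [5], [6], [7], [8]
  1-simplices (27): (27 of them)
  2-simplices (18): [0,2,6], [0,2,7], [0,3,5], [0,3,8], [0,5,6], [0,7,8], [1,2,3], [1,2,7], [1,3,8], [1,5,6], [1,5,7], [1,6,8], [2,3,4], [2,4,6], [3,4,5], [4,5,7], [4,6,8], [4,7,8]

giving chain groups C_0 ≅ Z^9, C_1 ≅ Z^27, C_2 ≅ Z^18.

Boundary ∂_1: C_1 → C_0 is given by ∂[p,q] = [q] − [p]. For instance
  ∂[4,5] = [5] − [4].
As a 9×27 matrix over Z this has rank 8, with invariant factors (1,1,1,1,1,1,1,1).

Boundary ∂_2: C_2 → C_1 sends each 2-simplex [p,q,r] to [q,r] − [p,r] + [p,q]. For instance
  ∂[1,2,3] = [2,3] − [1,3] + [1,2],
  ∂[1,3,8] = [3,8] − [1,8] + [1,3].
As a 27×18 matrix over Z this has rank 17, with invariant factors (1,1,1,1,1,1,1,1,1,1,1,1,1,1,1,1,1).

Computing H_k = (kernel of ∂_k) / (image of ∂_{k+1}):

  H_0: rank C_0 − rank ∂_1 = 9 − 8 = 1, and the invariant factors of ∂_1 are all 1, so H_0 ≅ Z.
  H_1: rank ker ∂_1 − rank ∂_2 = (27 − 8) − 17 = 2, and the invariant factors of ∂_2 are all 1, so H_1 ≅ Z^2.
  H_2: rank ker ∂_2 − rank ∂_3 = (18 − 17) − 0 = 1, and there is no ∂_3, so H_2 ≅ Z.

Hence the Betti numbers are b_0 = 1, b_1 = 2, b_2 = 1.

b_0 = 1, b_1 = 2, b_2 = 1.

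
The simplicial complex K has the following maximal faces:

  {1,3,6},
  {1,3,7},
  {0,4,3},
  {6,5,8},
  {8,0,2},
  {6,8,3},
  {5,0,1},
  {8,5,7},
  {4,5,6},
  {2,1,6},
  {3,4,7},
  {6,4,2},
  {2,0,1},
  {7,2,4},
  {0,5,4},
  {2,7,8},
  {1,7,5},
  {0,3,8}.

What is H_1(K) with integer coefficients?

H_1 = Z^2.

Order the vertices as 0 < 1 < 2 < 3 < 4 < 5 < 6 < 7 < 8. Listing each simplex with vertices in this order, K has dimension 2 with simplices:

  0-simplices (9): [0], [1], [2], [3], [4], [5], [6], [7], [8]
  1-simplices (27): (27 of them)
  2-simplices (18): [0,1,2], [0,1,5], [0,2,8], [0,3,4], [0,3,8], [0,4,5], [1,2,6], [1,3,6], [1,3,7], [1,5,7], [2,4,6], [2,4,7], [2,7,8], [3,4,7], [3,6,8], [4,5,6], [5,6,8], [5,7,8]

giving chain groups C_0 ≅ Z^9, C_1 ≅ Z^27, C_2 ≅ Z^18.

The boundary map ∂_1: C_1 → C_0 sends each edge [p,q] (with p < q) to q − p.
The resulting 9×27 matrix has rank 8, and its Smith normal form has invariant factors (1,1,1,1,1,1,1,1).

Boundary ∂_2: C_2 → C_1 acts by ∂[p,q,r] = [q,r] − [p,r] + [p,q]. For instance
  ∂[0,3,4] = [3,4] − [0,4] + [0,3],
  ∂[1,5,7] = [5,7] − [1,7] + [1,5].
The 27×18 boundary matrix has rank 17 and Smith normal form diag(1,1,1,1,1,1,1,1,1,1,1,1,1,1,1,1,1).

Reading off H_k = ker ∂_k / im ∂_{k+1}:

  H_1: rank ker ∂_1 − rank ∂_2 = (27 − 8) − 17 = 2, and the invariant factors of ∂_2 are all 1, so H_1 = Z^2.

(K is a triangulation of the torus T^2.)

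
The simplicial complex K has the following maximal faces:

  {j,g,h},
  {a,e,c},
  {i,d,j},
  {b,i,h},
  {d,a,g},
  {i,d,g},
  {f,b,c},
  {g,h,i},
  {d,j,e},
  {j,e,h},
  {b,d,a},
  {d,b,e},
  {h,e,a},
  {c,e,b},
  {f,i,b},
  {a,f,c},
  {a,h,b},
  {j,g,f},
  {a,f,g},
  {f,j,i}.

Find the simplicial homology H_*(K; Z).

H_0 = Z,  H_1 = Z ⊕ Z_2,  H_2 = 0.

Fix the vertex order a < b < c < d < e < f < g < h < i < j and write every simplex with vertices in increasing order. Then dim K = 2 and the simplices of K are:

  0-simplices (10): a, b, c, d, e, f, g, h, i, j
  1-simplices (30): ab, ac, ad, ae, af, ag, ah, bc, bd, be, bf, bh, bi, ce, cf, de, dg, di, dj, eh, ej, fg, fi, fj, gh, gi, gj, hi, hj, ij
  2-simplices (20): abd, abh, ace, acf, adg, aeh, afg, bce, bcf, bde, bfi, bhi, dej, dgi, dij, ehj, fgj, fij, ghi, ghj

Hence C_0 ≅ Z^10, C_1 ≅ Z^30, C_2 ≅ Z^20.

Boundary ∂_1: C_1 → C_0 maps an edge to its endpoints' difference, ∂[p,q] = q − p. For instance
  ∂af = f − a.
This gives a 10×30 integer matrix of rank 9; reducing to Smith normal form yields diagonal entries (1,1,1,1,1,1,1,1,1).

Boundary ∂_2: C_2 → C_1 maps a triangle to the signed sum of its edges. For instance
  ∂ace = ce − ae + ac,
  ∂abd = bd − ad + ab.
This gives a 30×20 integer matrix of rank 20; reducing to Smith normal form yields diagonal entries (1,1,1,1,1,1,1,1,1,1,1,1,1,1,1,1,1,1,1,2).

From H_k ≅ ker(∂_k) / im(∂_{k+1}) we obtain:

  H_0: rank C_0 − rank ∂_1 = 10 − 9 = 1, and the invariant factors of ∂_1 are all 1, so H_0 = Z.
  H_1: rank ker ∂_1 − rank ∂_2 = (30 − 9) − 20 = 1, and ∂_2 has invariant factor 2 > 1, so H_1 = Z ⊕ Z_2.
  H_2: rank ker ∂_2 − rank ∂_3 = (20 − 20) − 0 = 0, and there is no ∂_3, so H_2 = 0.

As a check, the Euler characteristic is 10 − 30 + 20 = 0, which agrees with 1 − 1 + 0 = 0.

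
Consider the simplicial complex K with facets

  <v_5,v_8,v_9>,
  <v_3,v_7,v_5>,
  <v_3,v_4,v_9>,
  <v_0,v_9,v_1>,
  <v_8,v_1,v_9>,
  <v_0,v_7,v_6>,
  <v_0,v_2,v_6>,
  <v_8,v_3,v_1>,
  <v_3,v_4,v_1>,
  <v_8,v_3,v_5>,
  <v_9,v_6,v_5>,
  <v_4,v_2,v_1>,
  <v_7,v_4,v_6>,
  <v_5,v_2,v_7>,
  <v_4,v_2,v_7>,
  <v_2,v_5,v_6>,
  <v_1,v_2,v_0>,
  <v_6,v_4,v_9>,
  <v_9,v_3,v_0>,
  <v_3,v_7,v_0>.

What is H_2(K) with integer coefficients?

H_2 = 0.

Fix the vertex order v_0 < v_1 < v_2 < v_3 < v_4 < v_5 < v_6 < v_7 < v_8 < v_9 and write every simplex with vertices in increasing order. Then dim K = 2 and the simplices of K are:

  0-simplices (10): [v_0], [v_1], [v_2], [v_3], [v_4], [v_5], [v_6], [v_7], [v_8], [v_9]
  1-simplices (30): (30 of them)
  2-simplices (20): (20 of them)

Hence C_0 ≅ Z^10, C_1 ≅ Z^30, C_2 ≅ Z^20.

The boundary map ∂_1: C_1 → C_0 sends each edge [p,q] (with p < q) to q − p.
This gives a 10×30 integer matrix of rank 9; reducing to Smith normal form yields diagonal entries (1,1,1,1,1,1,1,1,1).

The boundary map ∂_2: C_2 → C_1 acts by ∂[p,q,r] = [q,r] − [p,r] + [p,q]. For instance
  ∂[v_0,v_2,v_6] = [v_2,v_6] − [v_0,v_6] + [v_0,v_2],
  ∂[v_4,v_6,v_9] = [v_6,v_9] − [v_4,v_9] + [v_4,v_6].
As a 30×20 matrix over Z this has rank 20, with invariant factors (1,1,1,1,1,1,1,1,1,1,1,1,1,1,1,1,1,1,1,2).

Computing H_k = (kernel of ∂_k) / (image of ∂_{k+1}):

  H_2: rank ker ∂_2 − rank ∂_3 = (20 − 20) − 0 = 0, and there is no ∂_3, so H_2 = 0.

(K is a triangulation of the Klein bottle.)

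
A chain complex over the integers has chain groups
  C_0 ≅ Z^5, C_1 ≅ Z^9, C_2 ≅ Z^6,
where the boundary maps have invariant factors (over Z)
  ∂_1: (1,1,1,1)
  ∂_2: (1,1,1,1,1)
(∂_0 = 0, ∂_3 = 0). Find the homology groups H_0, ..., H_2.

H_0: b_0 = 5 − 0 − 4 = 1; torsion from ∂_1 factors > 1: none. So H_0 = Z.
H_1: b_1 = 9 − 4 − 5 = 0; torsion from ∂_2 factors > 1: none. So H_1 = 0.
H_2: b_2 = 6 − 5 − 0 = 1; torsion from ∂_3 factors > 1: none. So H_2 = Z.

H_0 = Z,  H_1 = 0,  H_2 = Z.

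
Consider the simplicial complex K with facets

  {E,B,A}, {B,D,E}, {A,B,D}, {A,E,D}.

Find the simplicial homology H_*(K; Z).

Fix the vertex order A < B < D < E and write every simplex with vertices in increasing order. Then dim K = 2 and the simplices of K are:

  0-simplices (4): A, B, D, E
  1-simplices (6): AB, AD, AE, BD, BE, DE
  2-simplices (4): ABD, ABE, ADE, BDE

giving chain groups C_0 ≅ Z^4, C_1 ≅ Z^6, C_2 ≅ Z^4.

∂_1: C_1 → C_0 is given by ∂[p,q] = [q] − [p]. For instance
  ∂AE = E − A.
The 4×6 boundary matrix has rank 3 and Smith normal form diag(1,1,1).

Boundary ∂_2: C_2 → C_1 sends each 2-simplex [p,q,r] to [q,r] − [p,r] + [p,q]. For instance
  ∂ADE = DE − AE + AD,
  ∂ABE = BE − AE + AB.
The resulting 6×4 matrix has rank 3, and its Smith normal form has invariant factors (1,1,1).

Now H_k = ker ∂_k / im ∂_{k+1}, so:

  H_0: rank C_0 − rank ∂_1 = 4 − 3 = 1, and the invariant factors of ∂_1 are all 1, so H_0 = Z.
  H_1: rank ker ∂_1 − rank ∂_2 = (6 − 3) − 3 = 0, and the invariant factors of ∂_2 are all 1, so H_1 = 0.
  H_2: rank ker ∂_2 − rank ∂_3 = (4 − 3) − 0 = 1, and there is no ∂_3, so H_2 = Z.

As a check, the Euler characteristic is 4 − 6 + 4 = 2, which agrees with 1 − 0 + 1 = 2.
(K is a triangulation of the 2-sphere S^2.)

H_0 = Z,  H_1 = 0,  H_2 = Z.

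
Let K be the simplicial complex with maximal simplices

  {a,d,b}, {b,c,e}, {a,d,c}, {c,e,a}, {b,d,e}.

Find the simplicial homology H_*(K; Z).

Order the vertices as a < b < c < d < e. Listing each simplex with vertices in this order, K has dimension 2 with simplices:

  0-simplices (5): a, b, c, d, e
  1-simplices (10): ab, ac, ad, ae, bc, bd, be, cd, ce, de
  2-simplices (5): abd, acd, ace, bce, bde

Hence C_0 ≅ Z^5, C_1 ≅ Z^10, C_2 ≅ Z^5.

The boundary map ∂_1: C_1 → C_0 maps an edge to its endpoints' difference, ∂[p,q] = q − p. For instance
  ∂de = e − d.
The resulting 5×10 matrix has rank 4, and its Smith normal form has invariant factors (1,1,1,1).

The boundary map ∂_2: C_2 → C_1 maps a triangle to the signed sum of its edges. For instance
  ∂bde = de − be + bd,
  ∂abd = bd − ad + ab.
This gives a 10×5 integer matrix of rank 5; reducing to Smith normal form yields diagonal entries (1,1,1,1,1).

From H_k ≅ ker(∂_k) / im(∂_{k+1}) we obtain:

  H_0: rank C_0 − rank ∂_1 = 5 − 4 = 1, and the invariant factors of ∂_1 are all 1, so H_0 ≅ Z.
  H_1: rank ker ∂_1 − rank ∂_2 = (10 − 4) − 5 = 1, and the invariant factors of ∂_2 are all 1, so H_1 ≅ Z.
  H_2: rank ker ∂_2 − rank ∂_3 = (5 − 5) − 0 = 0, and there is no ∂_3, so H_2 ≅ 0.

As a check, the Euler characteristic is 5 − 10 + 5 = 0, which agrees with 1 − 1 + 0 = 0.

H_0 = Z,  H_1 = Z,  H_2 = 0.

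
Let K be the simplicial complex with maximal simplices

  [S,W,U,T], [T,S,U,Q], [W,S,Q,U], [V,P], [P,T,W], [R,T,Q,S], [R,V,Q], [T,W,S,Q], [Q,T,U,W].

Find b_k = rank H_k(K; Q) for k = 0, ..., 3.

Take the total order P < Q < R < S < T < U < V < W on the vertex set. Then K (dimension 3) consists of the simplices:

  0-simplices (8): P, Q, R, S, T, U, V, W
  1-simplices (18): PT, PV, PW, QR, QS, QT, QU, QV, QW, RS, RT, RV, ST, SU, SW, TU, TW, UW
  2-simplices (15): PTW, QRS, QRT, QRV, QST, QSU, QSW, QTU, QTW, QUW, RST, STU, STW, SUW, TUW
  3-simplices (6): QRST, QSTU, QSTW, QSUW, QTUW, STUW

Hence C_0 ≅ Z^8, C_1 ≅ Z^18, C_2 ≅ Z^15, C_3 ≅ Z^6.

Boundary ∂_1: C_1 → C_0 maps an edge to its endpoints' difference, ∂[p,q] = q − p. For instance
  ∂RV = V − R.
The 8×18 boundary matrix has rank 7 and Smith normal form diag(1,1,1,1,1,1,1).

Boundary ∂_2: C_2 → C_1 sends each 2-simplex [p,q,r] to [q,r] − [p,r] + [p,q]. For instance
  ∂QST = ST − QT + QS,
  ∂QTU = TU − QU + QT.
The resulting 18×15 matrix has rank 10, and its Smith normal form has invariant factors (1,1,1,1,1,1,1,1,1,1).

Boundary ∂_3: C_3 → C_2 sends each 3-simplex σ to the alternating sum Σ_i (−1)^i (σ with its i-th vertex removed). For instance
  ∂QSTW = STW − QTW + QSW − QST,
  ∂QRST = RST − QST + QRT − QRS.
As a 15×6 matrix over Z this has rank 5, with invariant factors (1,1,1,1,1).

Computing H_k = (kernel of ∂_k) / (image of ∂_{k+1}):

  H_0: rank C_0 − rank ∂_1 = 8 − 7 = 1, and the invariant factors of ∂_1 are all 1, so H_0 ≅ Z.
  H_1: rank ker ∂_1 − rank ∂_2 = (18 − 7) − 10 = 1, and the invariant factors of ∂_2 are all 1, so H_1 ≅ Z.
  H_2: rank ker ∂_2 − rank ∂_3 = (15 − 10) − 5 = 0, and the invariant factors of ∂_3 are all 1, so H_2 ≅ 0.
  H_3: rank ker ∂_3 − rank ∂_4 = (6 − 5) − 0 = 1, and there is no ∂_4, so H_3 ≅ Z.

Hence the Betti numbers are b_0 = 1, b_1 = 1, b_2 = 0, b_3 = 1.

b_0 = 1, b_1 = 1, b_2 = 0, b_3 = 1.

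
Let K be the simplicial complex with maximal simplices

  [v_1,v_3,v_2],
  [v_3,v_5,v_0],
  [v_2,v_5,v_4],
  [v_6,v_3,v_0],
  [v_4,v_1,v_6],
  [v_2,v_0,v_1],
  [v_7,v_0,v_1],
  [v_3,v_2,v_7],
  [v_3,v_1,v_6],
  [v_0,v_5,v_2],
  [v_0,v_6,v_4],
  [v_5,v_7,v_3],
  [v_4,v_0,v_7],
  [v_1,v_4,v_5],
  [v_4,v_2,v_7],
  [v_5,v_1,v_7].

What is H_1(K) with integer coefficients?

Order the vertices as v_0 < v_1 < v_2 < v_3 < v_4 < v_5 < v_6 < v_7. Listing each simplex with vertices in this order, K has dimension 2 with simplices:

  0-simplices (8): [v_0], [v_1], [v_2], [v_3], [v_4], [v_5], [v_6], [v_7]
  1-simplices (24): (24 of them)
  2-simplices (16): (16 of them)

Hence C_0 ≅ Z^8, C_1 ≅ Z^24, C_2 ≅ Z^16.

∂_1: C_1 → C_0 is given by ∂[p,q] = [q] − [p]. For instance
  ∂[v_4,v_5] = [v_5] − [v_4].
The resulting 8×24 matrix has rank 7, and its Smith normal form has invariant factors (1,1,1,1,1,1,1).

The boundary map ∂_2: C_2 → C_1 acts by ∂[p,q,r] = [q,r] − [p,r] + [p,q]. For instance
  ∂[v_1,v_3,v_6] = [v_3,v_6] − [v_1,v_6] + [v_1,v_3],
  ∂[v_0,v_4,v_7] = [v_4,v_7] − [v_0,v_7] + [v_0,v_4].
The 24×16 boundary matrix has rank 15 and Smith normal form diag(1,1,1,1,1,1,1,1,1,1,1,1,1,1,1).

Computing H_k = (kernel of ∂_k) / (image of ∂_{k+1}):

  H_1: rank ker ∂_1 − rank ∂_2 = (24 − 7) − 15 = 2, and the invariant factors of ∂_2 are all 1, so H_1 = Z^2.

H_1 = Z^2.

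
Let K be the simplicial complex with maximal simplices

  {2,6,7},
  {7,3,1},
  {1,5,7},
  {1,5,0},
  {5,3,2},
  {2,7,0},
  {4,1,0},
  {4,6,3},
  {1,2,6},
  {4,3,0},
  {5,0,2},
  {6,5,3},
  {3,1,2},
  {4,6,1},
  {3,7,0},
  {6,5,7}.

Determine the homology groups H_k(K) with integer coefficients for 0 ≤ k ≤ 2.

Take the total order 0 < 1 < 2 < 3 < 4 < 5 < 6 < 7 on the vertex set. Then K (dimension 2) consists of the simplices:

  0-simplices (8): [0], [1], [2], [3], [4], [5], [6], [7]
  1-simplices (24): (24 of them)
  2-simplices (16): [0,1,4], [0,1,5], [0,2,5], [0,2,7], [0,3,4], [0,3,7], [1,2,3], [1,2,6], [1,3,7], [1,4,6], [1,5,7], [2,3,5], [2,6,7], [3,4,6], [3,5,6], [5,6,7]

so the chain groups are C_0 ≅ Z^8, C_1 ≅ Z^24, C_2 ≅ Z^16.

The boundary map ∂_1: C_1 → C_0 maps an edge to its endpoints' difference, ∂[p,q] = q − p. For instance
  ∂[3,7] = [7] − [3].
As a 8×24 matrix over Z this has rank 7, with invariant factors (1,1,1,1,1,1,1).

Boundary ∂_2: C_2 → C_1 acts by ∂[p,q,r] = [q,r] − [p,r] + [p,q]. For instance
  ∂[2,6,7] = [6,7] − [2,7] + [2,6],
  ∂[5,6,7] = [6,7] − [5,7] + [5,6].
As a 24×16 matrix over Z this has rank 15, with invariant factors (1,1,1,1,1,1,1,1,1,1,1,1,1,1,1).

From H_k ≅ ker(∂_k) / im(∂_{k+1}) we obtain:

  H_0: rank C_0 − rank ∂_1 = 8 − 7 = 1, and the invariant factors of ∂_1 are all 1, so H_0 ≅ Z.
  H_1: rank ker ∂_1 − rank ∂_2 = (24 − 7) − 15 = 2, and the invariant factors of ∂_2 are all 1, so H_1 ≅ Z^2.
  H_2: rank ker ∂_2 − rank ∂_3 = (16 − 15) − 0 = 1, and there is no ∂_3, so H_2 ≅ Z.

As a check, the Euler characteristic is 8 − 24 + 16 = 0, which agrees with 1 − 2 + 1 = 0.

H_0 = Z,  H_1 = Z^2,  H_2 = Z.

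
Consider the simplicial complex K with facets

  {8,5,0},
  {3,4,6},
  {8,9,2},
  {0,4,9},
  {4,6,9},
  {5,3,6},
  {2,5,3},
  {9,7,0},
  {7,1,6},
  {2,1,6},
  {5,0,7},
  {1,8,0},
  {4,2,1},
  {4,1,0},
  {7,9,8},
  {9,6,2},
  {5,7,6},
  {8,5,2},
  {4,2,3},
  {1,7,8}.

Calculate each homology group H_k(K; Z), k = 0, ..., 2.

Fix the vertex order 0 < 1 < 2 < 3 < 4 < 5 < 6 < 7 < 8 < 9 and write every simplex with vertices in increasing order. Then dim K = 2 and the simplices of K are:

  0-simplices (10): [0], [1], [2], [3], [4], [5], [6], [7], [8], [9]
  1-simplices (30): (30 of them)
  2-simplices (20): (20 of them)

so the chain groups are C_0 ≅ Z^10, C_1 ≅ Z^30, C_2 ≅ Z^20.

Boundary ∂_1: C_1 → C_0 maps an edge to its endpoints' difference, ∂[p,q] = q − p. For instance
  ∂[1,4] = [4] − [1].
The 10×30 boundary matrix has rank 9 and Smith normal form diag(1,1,1,1,1,1,1,1,1).

Boundary ∂_2: C_2 → C_1 acts by ∂[p,q,r] = [q,r] − [p,r] + [p,q]. For instance
  ∂[0,1,4] = [1,4] − [0,4] + [0,1],
  ∂[2,5,8] = [5,8] − [2,8] + [2,5].
As a 30×20 matrix over Z this has rank 20, with invariant factors (1,1,1,1,1,1,1,1,1,1,1,1,1,1,1,1,1,1,1,2).

Reading off H_k = ker ∂_k / im ∂_{k+1}:

  H_0: rank C_0 − rank ∂_1 = 10 − 9 = 1, and the invariant factors of ∂_1 are all 1, so H_0 = Z.
  H_1: rank ker ∂_1 − rank ∂_2 = (30 − 9) − 20 = 1, and ∂_2 has invariant factor 2 > 1, so H_1 = Z ⊕ Z/2.
  H_2: rank ker ∂_2 − rank ∂_3 = (20 − 20) − 0 = 0, and there is no ∂_3, so H_2 = 0.

As a check, the Euler characteristic is 10 − 30 + 20 = 0, which agrees with 1 − 1 + 0 = 0.

H_0 = Z,  H_1 = Z ⊕ Z/2,  H_2 = 0.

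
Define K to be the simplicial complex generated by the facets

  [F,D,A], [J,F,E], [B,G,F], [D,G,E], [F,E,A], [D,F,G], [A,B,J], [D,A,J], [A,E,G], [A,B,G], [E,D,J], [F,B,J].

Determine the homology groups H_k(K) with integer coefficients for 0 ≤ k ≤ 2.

H_0 ≅ Z,  H_1 ≅ Z/2,  H_2 = 0.

Take the total order A < B < D < E < F < G < J on the vertex set. Then K (dimension 2) consists of the simplices:

  0-simplices (7): A, B, D, E, F, G, J
  1-simplices (18): AB, AD, AE, AF, AG, AJ, BF, BG, BJ, DE, DF, DG, DJ, EF, EG, EJ, FG, FJ
  2-simplices (12): ABG, ABJ, ADF, ADJ, AEF, AEG, BFG, BFJ, DEG, DEJ, DFG, EFJ

so the chain groups are C_0 ≅ Z^7, C_1 ≅ Z^18, C_2 ≅ Z^12.

Boundary ∂_1: C_1 → C_0 is given by ∂[p,q] = [q] − [p]. For instance
  ∂FG = G − F.
The resulting 7×18 matrix has rank 6, and its Smith normal form has invariant factors (1,1,1,1,1,1).

Boundary ∂_2: C_2 → C_1 acts by ∂[p,q,r] = [q,r] − [p,r] + [p,q]. For instance
  ∂ADJ = DJ − AJ + AD,
  ∂ADF = DF − AF + AD.
The resulting 18×12 matrix has rank 12, and its Smith normal form has invariant factors (1,1,1,1,1,1,1,1,1,1,1,2).

Now H_k = ker ∂_k / im ∂_{k+1}, so:

  H_0: rank C_0 − rank ∂_1 = 7 − 6 = 1, and the invariant factors of ∂_1 are all 1, so H_0 ≅ Z.
  H_1: rank ker ∂_1 − rank ∂_2 = (18 − 6) − 12 = 0, and ∂_2 has invariant factor 2 > 1, so H_1 ≅ Z/2.
  H_2: rank ker ∂_2 − rank ∂_3 = (12 − 12) − 0 = 0, and there is no ∂_3, so H_2 ≅ 0.

As a check, the Euler characteristic is 7 − 18 + 12 = 1, which agrees with 1 − 0 + 0 = 1.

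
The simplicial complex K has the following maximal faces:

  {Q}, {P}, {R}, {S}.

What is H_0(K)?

H_0 = Z^4.

Order the vertices as P < Q < R < S. Listing each simplex with vertices in this order, K has dimension 0 with simplices:

  0-simplices (4): P, Q, R, S

so the chain groups are C_0 ≅ Z^4.

Now H_k = ker ∂_k / im ∂_{k+1}, so:

  H_0: rank C_0 − rank ∂_1 = 4 − 0 = 4, and there is no ∂_1, so H_0 = Z^4.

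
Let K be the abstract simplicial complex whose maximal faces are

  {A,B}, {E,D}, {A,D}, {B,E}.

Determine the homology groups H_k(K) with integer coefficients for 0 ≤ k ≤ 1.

K has 4 vertices, 4 edges.
rank ∂_0 = 0, rank ∂_1 = 3 ⇒ b_0 = 4 − 0 − 3 = 1; all invariant factors of ∂_1 are 1 so no torsion. So H_0 ≅ Z.
rank ∂_1 = 3, rank ∂_2 = 0 ⇒ b_1 = 4 − 3 − 0 = 1. So H_1 ≅ Z.

H_0 = Z,  H_1 = Z.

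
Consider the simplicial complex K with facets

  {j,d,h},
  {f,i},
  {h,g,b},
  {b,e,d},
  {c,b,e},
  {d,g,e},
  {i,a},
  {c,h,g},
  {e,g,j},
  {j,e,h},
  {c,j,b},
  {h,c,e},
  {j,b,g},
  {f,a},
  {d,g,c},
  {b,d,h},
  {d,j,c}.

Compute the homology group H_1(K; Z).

H_1 = Z^3.

Fix the vertex order a < b < c < d < e < f < g < h < i < j and write every simplex with vertices in increasing order. Then dim K = 2 and the simplices of K are:

  0-simplices (10): a, b, c, d, e, f, g, h, i, j
  1-simplices (24): af, ai, bc, bd, be, bg, bh, bj, cd, ce, cg, ch, cj, de, dg, dh, dj, eg, eh, ej, fi, gh, gj, hj
  2-simplices (14): bce, bcj, bde, bdh, bgh, bgj, cdg, cdj, ceh, cgh, deg, dhj, egj, ehj

Hence C_0 ≅ Z^10, C_1 ≅ Z^24, C_2 ≅ Z^14.

Boundary ∂_1: C_1 → C_0 is given by ∂[p,q] = [q] − [p]. For instance
  ∂hj = j − h.
This gives a 10×24 integer matrix of rank 8; reducing to Smith normal form yields diagonal entries (1,1,1,1,1,1,1,1).

The boundary map ∂_2: C_2 → C_1 sends each 2-simplex [p,q,r] to [q,r] − [p,r] + [p,q]. For instance
  ∂ehj = hj − ej + eh,
  ∂bde = de − be + bd.
As a 24×14 matrix over Z this has rank 13, with invariant factors (1,1,1,1,1,1,1,1,1,1,1,1,1).

Reading off H_k = ker ∂_k / im ∂_{k+1}:

  H_1: rank ker ∂_1 − rank ∂_2 = (24 − 8) − 13 = 3, and the invariant factors of ∂_2 are all 1, so H_1 ≅ Z^3.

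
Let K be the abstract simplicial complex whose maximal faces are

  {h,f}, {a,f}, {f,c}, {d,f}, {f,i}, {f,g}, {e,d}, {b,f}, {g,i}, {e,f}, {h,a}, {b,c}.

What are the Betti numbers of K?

b_0 = 1, b_1 = 4.

Order the vertices as a < b < c < d < e < f < g < h < i. Listing each simplex with vertices in this order, K has dimension 1 with simplices:

  0-simplices (9): a, b, c, d, e, f, g, h, i
  1-simplices (12): af, ah, bc, bf, cf, de, df, ef, fg, fh, fi, gi

so the chain groups are C_0 ≅ Z^9, C_1 ≅ Z^12.

Boundary ∂_1: C_1 → C_0 sends each edge [p,q] (with p < q) to q − p.
This gives a 9×12 integer matrix of rank 8; reducing to Smith normal form yields diagonal entries (1,1,1,1,1,1,1,1).

Computing H_k = (kernel of ∂_k) / (image of ∂_{k+1}):

  H_0: rank C_0 − rank ∂_1 = 9 − 8 = 1, and the invariant factors of ∂_1 are all 1, so H_0 ≅ Z.
  H_1: rank ker ∂_1 − rank ∂_2 = (12 − 8) − 0 = 4, and there is no ∂_2, so H_1 ≅ Z^4.

Hence the Betti numbers are b_0 = 1, b_1 = 4.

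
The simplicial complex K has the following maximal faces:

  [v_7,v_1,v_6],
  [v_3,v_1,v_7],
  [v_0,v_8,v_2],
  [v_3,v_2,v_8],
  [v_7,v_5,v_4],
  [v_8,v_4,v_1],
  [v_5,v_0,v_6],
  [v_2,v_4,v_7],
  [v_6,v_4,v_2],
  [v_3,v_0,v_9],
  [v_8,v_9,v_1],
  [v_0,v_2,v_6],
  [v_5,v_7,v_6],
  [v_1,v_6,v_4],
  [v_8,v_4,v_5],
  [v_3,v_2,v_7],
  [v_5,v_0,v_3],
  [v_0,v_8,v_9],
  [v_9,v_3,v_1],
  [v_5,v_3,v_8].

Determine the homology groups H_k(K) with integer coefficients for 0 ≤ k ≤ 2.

K has 10 vertices, 30 edges, 20 triangles.
rank ∂_0 = 0, rank ∂_1 = 9 ⇒ b_0 = 10 − 0 − 9 = 1; all invariant factors of ∂_1 are 1 so no torsion. So H_0 ≅ Z.
rank ∂_1 = 9, rank ∂_2 = 20 ⇒ b_1 = 30 − 9 − 20 = 1; ∂_2 has invariant factor(s) [2] giving torsion. So H_1 ≅ Z × Z/2.
rank ∂_2 = 20, rank ∂_3 = 0 ⇒ b_2 = 20 − 20 − 0 = 0. So H_2 ≅ 0.

H_0 = Z,  H_1 = Z × Z/2,  H_2 = 0.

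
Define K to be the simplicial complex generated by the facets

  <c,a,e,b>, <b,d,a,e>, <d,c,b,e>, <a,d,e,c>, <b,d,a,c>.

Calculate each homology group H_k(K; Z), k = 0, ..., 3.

K has 5 vertices, 10 edges, 10 triangles, 5 3-simplices.
rank ∂_0 = 0, rank ∂_1 = 4 ⇒ b_0 = 5 − 0 − 4 = 1; all invariant factors of ∂_1 are 1 so no torsion. So H_0 = Z.
rank ∂_1 = 4, rank ∂_2 = 6 ⇒ b_1 = 10 − 4 − 6 = 0; all invariant factors of ∂_2 are 1 so no torsion. So H_1 = 0.
rank ∂_2 = 6, rank ∂_3 = 4 ⇒ b_2 = 10 − 6 − 4 = 0; all invariant factors of ∂_3 are 1 so no torsion. So H_2 = 0.
rank ∂_3 = 4, rank ∂_4 = 0 ⇒ b_3 = 5 − 4 − 0 = 1. So H_3 = Z.

H_0 = Z,  H_1 = 0,  H_2 = 0,  H_3 = Z.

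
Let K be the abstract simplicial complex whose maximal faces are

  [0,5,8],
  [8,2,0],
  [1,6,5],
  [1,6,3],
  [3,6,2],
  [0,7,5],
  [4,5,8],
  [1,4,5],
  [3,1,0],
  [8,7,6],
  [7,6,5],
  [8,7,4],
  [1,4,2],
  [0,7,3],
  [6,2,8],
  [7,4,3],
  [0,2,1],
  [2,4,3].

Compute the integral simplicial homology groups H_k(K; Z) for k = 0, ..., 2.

Order the vertices as 0 < 1 < 2 < 3 < 4 < 5 < 6 < 7 < 8. Listing each simplex with vertices in this order, K has dimension 2 with simplices:

  0-simplices (9): [0], [1], [2], [3], [4], [5], [6], [7], [8]
  1-simplices (27): (27 of them)
  2-simplices (18): [0,1,2], [0,1,3], [0,2,8], [0,3,7], [0,5,7], [0,5,8], [1,2,4], [1,3,6], [1,4,5], [1,5,6], [2,3,4], [2,3,6], [2,6,8], [3,4,7], [4,5,8], [4,7,8], [5,6,7], [6,7,8]

so the chain groups are C_0 ≅ Z^9, C_1 ≅ Z^27, C_2 ≅ Z^18.

∂_1: C_1 → C_0 maps an edge to its endpoints' difference, ∂[p,q] = q − p.
The 9×27 boundary matrix has rank 8 and Smith normal form diag(1,1,1,1,1,1,1,1).

∂_2: C_2 → C_1 maps a triangle to the signed sum of its edges. For instance
  ∂[0,1,3] = [1,3] − [0,3] + [0,1],
  ∂[0,5,7] = [5,7] − [0,7] + [0,5].
As a 27×18 matrix over Z this has rank 18, with invariant factors (1,1,1,1,1,1,1,1,1,1,1,1,1,1,1,1,1,2).

Now H_k = ker ∂_k / im ∂_{k+1}, so:

  H_0: rank C_0 − rank ∂_1 = 9 − 8 = 1, and the invariant factors of ∂_1 are all 1, so H_0 = Z.
  H_1: rank ker ∂_1 − rank ∂_2 = (27 − 8) − 18 = 1, and ∂_2 has invariant factor 2 > 1, so H_1 = Z ⊕ Z/2.
  H_2: rank ker ∂_2 − rank ∂_3 = (18 − 18) − 0 = 0, and there is no ∂_3, so H_2 = 0.

H_0 = Z,  H_1 = Z ⊕ Z/2,  H_2 = 0.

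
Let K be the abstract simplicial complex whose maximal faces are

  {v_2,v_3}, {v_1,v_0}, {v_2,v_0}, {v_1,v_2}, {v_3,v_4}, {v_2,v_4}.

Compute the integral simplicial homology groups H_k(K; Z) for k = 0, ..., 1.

Order the vertices as v_0 < v_1 < v_2 < v_3 < v_4. Listing each simplex with vertices in this order, K has dimension 1 with simplices:

  0-simplices (5): [v_0], [v_1], [v_2], [v_3], [v_4]
  1-simplices (6): [v_0,v_1], [v_0,v_2], [v_1,v_2], [v_2,v_3], [v_2,v_4], [v_3,v_4]

Hence C_0 ≅ Z^5, C_1 ≅ Z^6.

The boundary map ∂_1: C_1 → C_0 is given by ∂[p,q] = [q] − [p]. For instance
  ∂[v_2,v_3] = [v_3] − [v_2].
The resulting 5×6 matrix has rank 4, and its Smith normal form has invariant factors (1,1,1,1).

Reading off H_k = ker ∂_k / im ∂_{k+1}:

  H_0: rank C_0 − rank ∂_1 = 5 − 4 = 1, and the invariant factors of ∂_1 are all 1, so H_0 = Z.
  H_1: rank ker ∂_1 − rank ∂_2 = (6 − 4) − 0 = 2, and there is no ∂_2, so H_1 = Z^2.

H_0 ≅ Z,  H_1 ≅ Z^2.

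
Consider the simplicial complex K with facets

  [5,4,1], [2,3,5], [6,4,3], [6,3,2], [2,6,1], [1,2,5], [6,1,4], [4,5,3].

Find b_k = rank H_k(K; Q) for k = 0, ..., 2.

b_0 = 1, b_1 = 0, b_2 = 1.

Order the vertices as 1 < 2 < 3 < 4 < 5 < 6. Listing each simplex with vertices in this order, K has dimension 2 with simplices:

  0-simplices (6): [1], [2], [3], [4], [5], [6]
  1-simplices (12): [1,2], [1,4], [1,5], [1,6], [2,3], [2,5], [2,6], [3,4], [3,5], [3,6], [4,5], [4,6]
  2-simplices (8): [1,2,5], [1,2,6], [1,4,5], [1,4,6], [2,3,5], [2,3,6], [3,4,5], [3,4,6]

so the chain groups are C_0 ≅ Z^6, C_1 ≅ Z^12, C_2 ≅ Z^8.

∂_1: C_1 → C_0 sends each edge [p,q] (with p < q) to q − p. For instance
  ∂[4,6] = [6] − [4].
The 6×12 boundary matrix has rank 5 and Smith normal form diag(1,1,1,1,1).

∂_2: C_2 → C_1 sends each 2-simplex [p,q,r] to [q,r] − [p,r] + [p,q]. For instance
  ∂[3,4,6] = [4,6] − [3,6] + [3,4],
  ∂[2,3,5] = [3,5] − [2,5] + [2,3].
This gives a 12×8 integer matrix of rank 7; reducing to Smith normal form yields diagonal entries (1,1,1,1,1,1,1).

Reading off H_k = ker ∂_k / im ∂_{k+1}:

  H_0: rank C_0 − rank ∂_1 = 6 − 5 = 1, and the invariant factors of ∂_1 are all 1, so H_0 = Z.
  H_1: rank ker ∂_1 − rank ∂_2 = (12 − 5) − 7 = 0, and the invariant factors of ∂_2 are all 1, so H_1 = 0.
  H_2: rank ker ∂_2 − rank ∂_3 = (8 − 7) − 0 = 1, and there is no ∂_3, so H_2 = Z.

As a check, the Euler characteristic is 6 − 12 + 8 = 2, which agrees with 1 − 0 + 1 = 2.

Hence the Betti numbers are b_0 = 1, b_1 = 0, b_2 = 1.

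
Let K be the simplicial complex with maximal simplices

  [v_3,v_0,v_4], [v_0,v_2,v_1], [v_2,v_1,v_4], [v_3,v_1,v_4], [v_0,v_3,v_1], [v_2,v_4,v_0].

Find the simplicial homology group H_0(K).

H_0 = Z.

K has 5 vertices, 9 edges, 6 triangles.
rank ∂_0 = 0, rank ∂_1 = 4 ⇒ b_0 = 5 − 0 − 4 = 1; all invariant factors of ∂_1 are 1 so no torsion. So H_0 = Z.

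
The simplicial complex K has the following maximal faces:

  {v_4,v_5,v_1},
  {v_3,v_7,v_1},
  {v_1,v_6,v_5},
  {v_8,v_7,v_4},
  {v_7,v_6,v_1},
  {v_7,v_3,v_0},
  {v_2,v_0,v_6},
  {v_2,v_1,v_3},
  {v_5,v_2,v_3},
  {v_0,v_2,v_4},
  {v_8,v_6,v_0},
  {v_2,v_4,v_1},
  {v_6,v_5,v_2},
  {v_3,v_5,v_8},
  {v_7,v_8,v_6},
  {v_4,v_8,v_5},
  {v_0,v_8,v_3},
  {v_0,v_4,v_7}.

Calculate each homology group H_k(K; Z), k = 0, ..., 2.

We work with the vertex ordering v_0 < v_1 < v_2 < v_3 < v_4 < v_5 < v_6 < v_7 < v_8. The simplices of K, each written with vertices in increasing order, are:

  0-simplices (9): [v_0], [v_1], [v_2], [v_3], [v_4], [v_5], [v_6], [v_7], [v_8]
  1-simplices (27): (27 of them)
  2-simplices (18): (18 of them)

giving chain groups C_0 ≅ Z^9, C_1 ≅ Z^27, C_2 ≅ Z^18.

∂_1: C_1 → C_0 is given by ∂[p,q] = [q] − [p]. For instance
  ∂[v_3,v_5] = [v_5] − [v_3].
As a 9×27 matrix over Z this has rank 8, with invariant factors (1,1,1,1,1,1,1,1).

∂_2: C_2 → C_1 acts by ∂[p,q,r] = [q,r] − [p,r] + [p,q]. For instance
  ∂[v_2,v_3,v_5] = [v_3,v_5] − [v_2,v_5] + [v_2,v_3],
  ∂[v_0,v_3,v_7] = [v_3,v_7] − [v_0,v_7] + [v_0,v_3].
This gives a 27×18 integer matrix of rank 18; reducing to Smith normal form yields diagonal entries (1,1,1,1,1,1,1,1,1,1,1,1,1,1,1,1,1,2).

Computing H_k = (kernel of ∂_k) / (image of ∂_{k+1}):

  H_0: rank C_0 − rank ∂_1 = 9 − 8 = 1, and the invariant factors of ∂_1 are all 1, so H_0 = Z.
  H_1: rank ker ∂_1 − rank ∂_2 = (27 − 8) − 18 = 1, and ∂_2 has invariant factor 2 > 1, so H_1 = Z ⊕ Z/2Z.
  H_2: rank ker ∂_2 − rank ∂_3 = (18 − 18) − 0 = 0, and there is no ∂_3, so H_2 = 0.

H_0 = Z,  H_1 = Z ⊕ Z/2Z,  H_2 = 0.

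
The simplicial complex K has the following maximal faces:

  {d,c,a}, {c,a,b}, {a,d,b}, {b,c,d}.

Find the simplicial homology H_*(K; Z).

H_0 ≅ Z,  H_1 = 0,  H_2 ≅ Z.

K has 4 vertices, 6 edges, 4 triangles.
rank ∂_0 = 0, rank ∂_1 = 3 ⇒ b_0 = 4 − 0 − 3 = 1; all invariant factors of ∂_1 are 1 so no torsion. So H_0 ≅ Z.
rank ∂_1 = 3, rank ∂_2 = 3 ⇒ b_1 = 6 − 3 − 3 = 0; all invariant factors of ∂_2 are 1 so no torsion. So H_1 ≅ 0.
rank ∂_2 = 3, rank ∂_3 = 0 ⇒ b_2 = 4 − 3 − 0 = 1. So H_2 ≅ Z.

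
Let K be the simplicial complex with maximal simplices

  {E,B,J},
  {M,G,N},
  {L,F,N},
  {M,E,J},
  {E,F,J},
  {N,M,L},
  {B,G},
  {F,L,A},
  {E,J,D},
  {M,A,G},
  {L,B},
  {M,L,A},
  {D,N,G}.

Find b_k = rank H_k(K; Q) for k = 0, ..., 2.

b_0 = 1, b_1 = 4, b_2 = 0.

We work with the vertex ordering A < B < D < E < F < G < J < L < M < N. The simplices of K, each written with vertices in increasing order, are:

  0-simplices (10): A, B, D, E, F, G, J, L, M, N
  1-simplices (24): AF, AG, AL, AM, BE, BG, BJ, BL, DE, DG, DJ, DN, EF, EJ, EM, FJ, FL, FN, GM, GN, JM, LM, LN, MN
  2-simplices (11): AFL, AGM, ALM, BEJ, DEJ, DGN, EFJ, EJM, FLN, GMN, LMN

Hence C_0 ≅ Z^10, C_1 ≅ Z^24, C_2 ≅ Z^11.

The boundary map ∂_1: C_1 → C_0 is given by ∂[p,q] = [q] − [p]. For instance
  ∂AM = M − A.
The 10×24 boundary matrix has rank 9 and Smith normal form diag(1,1,1,1,1,1,1,1,1).

∂_2: C_2 → C_1 sends each 2-simplex [p,q,r] to [q,r] − [p,r] + [p,q]. For instance
  ∂BEJ = EJ − BJ + BE,
  ∂AGM = GM − AM + AG.
The resulting 24×11 matrix has rank 11, and its Smith normal form has invariant factors (1,1,1,1,1,1,1,1,1,1,1).

From H_k ≅ ker(∂_k) / im(∂_{k+1}) we obtain:

  H_0: rank C_0 − rank ∂_1 = 10 − 9 = 1, and the invariant factors of ∂_1 are all 1, so H_0 ≅ Z.
  H_1: rank ker ∂_1 − rank ∂_2 = (24 − 9) − 11 = 4, and the invariant factors of ∂_2 are all 1, so H_1 ≅ Z^4.
  H_2: rank ker ∂_2 − rank ∂_3 = (11 − 11) − 0 = 0, and there is no ∂_3, so H_2 ≅ 0.

Hence the Betti numbers are b_0 = 1, b_1 = 4, b_2 = 0.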